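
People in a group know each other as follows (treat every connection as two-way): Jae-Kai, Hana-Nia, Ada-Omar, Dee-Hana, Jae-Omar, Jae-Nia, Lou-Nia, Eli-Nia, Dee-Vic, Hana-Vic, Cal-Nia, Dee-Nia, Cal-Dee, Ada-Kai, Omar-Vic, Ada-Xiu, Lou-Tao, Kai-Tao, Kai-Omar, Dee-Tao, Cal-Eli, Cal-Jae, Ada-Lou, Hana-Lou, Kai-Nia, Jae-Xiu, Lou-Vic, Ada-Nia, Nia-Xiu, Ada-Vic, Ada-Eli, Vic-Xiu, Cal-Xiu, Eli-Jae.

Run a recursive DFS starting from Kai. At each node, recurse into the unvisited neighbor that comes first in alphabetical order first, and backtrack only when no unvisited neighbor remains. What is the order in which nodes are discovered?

Visit Kai
Kai → Ada
Ada → Eli
Eli → Cal
Cal → Dee
Dee → Hana
Hana → Lou
Lou → Nia
Nia → Jae
Jae → Omar
Omar → Vic
Vic → Xiu
Lou → Tao

Kai Ada Eli Cal Dee Hana Lou Nia Jae Omar Vic Xiu Tao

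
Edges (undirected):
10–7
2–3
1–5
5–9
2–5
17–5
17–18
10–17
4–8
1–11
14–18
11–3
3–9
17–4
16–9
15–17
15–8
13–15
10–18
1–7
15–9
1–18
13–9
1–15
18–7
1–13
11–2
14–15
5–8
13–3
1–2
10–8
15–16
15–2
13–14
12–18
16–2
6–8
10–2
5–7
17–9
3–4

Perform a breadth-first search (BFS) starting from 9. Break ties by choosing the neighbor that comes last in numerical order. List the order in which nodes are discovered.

9 -> 17 -> 16 -> 15 -> 13 -> 5 -> 3 -> 18 -> 10 -> 4 -> 2 -> 14 -> 8 -> 1 -> 7 -> 11 -> 12 -> 6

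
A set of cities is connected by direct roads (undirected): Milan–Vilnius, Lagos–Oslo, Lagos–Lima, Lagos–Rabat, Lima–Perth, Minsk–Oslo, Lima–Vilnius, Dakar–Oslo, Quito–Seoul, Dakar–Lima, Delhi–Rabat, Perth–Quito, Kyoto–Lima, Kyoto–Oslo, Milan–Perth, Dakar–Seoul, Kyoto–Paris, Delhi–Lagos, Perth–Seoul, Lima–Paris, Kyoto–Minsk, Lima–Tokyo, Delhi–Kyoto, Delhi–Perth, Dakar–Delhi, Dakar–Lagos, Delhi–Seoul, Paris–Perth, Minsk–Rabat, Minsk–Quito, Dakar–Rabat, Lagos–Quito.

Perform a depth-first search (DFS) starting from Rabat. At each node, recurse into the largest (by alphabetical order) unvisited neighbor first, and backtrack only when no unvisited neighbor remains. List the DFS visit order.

Visit Rabat
Rabat → Minsk
Minsk → Quito
Quito → Seoul
Seoul → Perth
Perth → Paris
Paris → Lima
Lima → Vilnius
Vilnius → Milan
Lima → Tokyo
Lima → Lagos
Lagos → Oslo
Oslo → Kyoto
Kyoto → Delhi
Delhi → Dakar

Rabat Minsk Quito Seoul Perth Paris Lima Vilnius Milan Tokyo Lagos Oslo Kyoto Delhi Dakar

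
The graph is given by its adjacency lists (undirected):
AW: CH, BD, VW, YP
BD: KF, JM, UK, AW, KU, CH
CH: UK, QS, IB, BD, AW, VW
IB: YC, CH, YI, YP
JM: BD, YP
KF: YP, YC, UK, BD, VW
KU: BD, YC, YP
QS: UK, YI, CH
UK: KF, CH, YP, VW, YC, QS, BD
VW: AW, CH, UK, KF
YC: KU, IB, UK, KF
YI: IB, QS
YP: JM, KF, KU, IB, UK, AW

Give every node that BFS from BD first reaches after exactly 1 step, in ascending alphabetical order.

Level 0: BD
Level 1: AW, CH, JM, KF, KU, UK
Level 2: IB, QS, VW, YC, YP
Level 3: YI

AW, CH, JM, KF, KU, UK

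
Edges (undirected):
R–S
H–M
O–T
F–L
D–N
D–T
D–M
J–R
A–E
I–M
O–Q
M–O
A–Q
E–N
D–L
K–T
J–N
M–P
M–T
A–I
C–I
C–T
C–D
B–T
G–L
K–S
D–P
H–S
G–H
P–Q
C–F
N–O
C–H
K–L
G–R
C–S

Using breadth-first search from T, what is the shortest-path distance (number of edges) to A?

Level 0: T
Level 1: B, C, D, K, M, O
Level 2: F, H, I, L, N, P, Q, S
Level 3: A, E, G, J, R
A first appears at level 3.

3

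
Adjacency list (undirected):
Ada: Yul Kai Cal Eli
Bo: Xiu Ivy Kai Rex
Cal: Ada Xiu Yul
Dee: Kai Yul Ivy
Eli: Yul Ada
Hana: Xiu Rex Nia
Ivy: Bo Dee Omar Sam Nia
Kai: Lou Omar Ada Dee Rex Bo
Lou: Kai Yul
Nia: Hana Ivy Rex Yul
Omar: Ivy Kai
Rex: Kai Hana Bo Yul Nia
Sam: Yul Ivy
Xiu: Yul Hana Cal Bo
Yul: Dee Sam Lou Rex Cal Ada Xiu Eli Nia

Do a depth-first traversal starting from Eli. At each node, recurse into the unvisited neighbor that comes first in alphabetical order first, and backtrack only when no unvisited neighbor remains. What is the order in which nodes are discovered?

Eli -> Ada -> Cal -> Xiu -> Bo -> Ivy -> Dee -> Kai -> Lou -> Yul -> Nia -> Hana -> Rex -> Sam -> Omar

Visit Eli
Eli → Ada
Ada → Cal
Cal → Xiu
Xiu → Bo
Bo → Ivy
Ivy → Dee
Dee → Kai
Kai → Lou
Lou → Yul
Yul → Nia
Nia → Hana
Hana → Rex
Yul → Sam
Kai → Omar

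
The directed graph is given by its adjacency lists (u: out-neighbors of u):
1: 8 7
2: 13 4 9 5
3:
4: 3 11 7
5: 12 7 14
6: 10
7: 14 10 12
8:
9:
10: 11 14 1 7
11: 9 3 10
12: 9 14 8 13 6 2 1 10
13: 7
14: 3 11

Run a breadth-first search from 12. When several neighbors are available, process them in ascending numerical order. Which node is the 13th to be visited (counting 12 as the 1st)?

11

Visit 12; enqueue 1, 2, 6, 8, 9, 10, 13, 14 → queue [1, 2, 6, 8, 9, 10, 13, 14]
Visit 1; enqueue 7 → queue [2, 6, 8, 9, 10, 13, 14, 7]
Visit 2; enqueue 4, 5 → queue [6, 8, 9, 10, 13, 14, 7, 4, 5]
Visit 6 → queue [8, 9, 10, 13, 14, 7, 4, 5]
Visit 8 → queue [9, 10, 13, 14, 7, 4, 5]
Visit 9 → queue [10, 13, 14, 7, 4, 5]
Visit 10; enqueue 11 → queue [13, 14, 7, 4, 5, 11]
Visit 13 → queue [14, 7, 4, 5, 11]
Visit 14; enqueue 3 → queue [7, 4, 5, 11, 3]
Visit 7 → queue [4, 5, 11, 3]
Visit 4 → queue [5, 11, 3]
Visit 5 → queue [11, 3]
Visit 11 → queue [3]
Visit 3 → queue []

Visit order: 12, 1, 2, 6, 8, 9, 10, 13, 14, 7, 4, 5, 11, 3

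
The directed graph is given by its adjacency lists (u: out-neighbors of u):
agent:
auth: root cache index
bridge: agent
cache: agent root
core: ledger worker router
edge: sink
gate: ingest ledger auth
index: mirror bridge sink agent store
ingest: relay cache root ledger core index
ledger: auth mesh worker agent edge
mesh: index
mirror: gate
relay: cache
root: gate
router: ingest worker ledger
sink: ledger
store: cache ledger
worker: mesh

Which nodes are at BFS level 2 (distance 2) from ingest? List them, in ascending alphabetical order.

agent, auth, bridge, edge, gate, mesh, mirror, router, sink, store, worker

Level 0: ingest
Level 1: cache, core, index, ledger, relay, root
Level 2: agent, auth, bridge, edge, gate, mesh, mirror, router, sink, store, worker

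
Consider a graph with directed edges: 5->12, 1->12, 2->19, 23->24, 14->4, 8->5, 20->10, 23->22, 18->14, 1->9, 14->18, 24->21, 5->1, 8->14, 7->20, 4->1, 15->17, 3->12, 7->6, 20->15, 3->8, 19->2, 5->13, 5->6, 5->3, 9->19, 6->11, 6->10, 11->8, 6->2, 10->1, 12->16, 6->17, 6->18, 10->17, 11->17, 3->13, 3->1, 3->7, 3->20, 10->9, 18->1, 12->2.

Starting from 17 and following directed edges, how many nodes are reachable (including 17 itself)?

BFS from 17 visits: 17
Reachable nodes: 1 of 24 total.

1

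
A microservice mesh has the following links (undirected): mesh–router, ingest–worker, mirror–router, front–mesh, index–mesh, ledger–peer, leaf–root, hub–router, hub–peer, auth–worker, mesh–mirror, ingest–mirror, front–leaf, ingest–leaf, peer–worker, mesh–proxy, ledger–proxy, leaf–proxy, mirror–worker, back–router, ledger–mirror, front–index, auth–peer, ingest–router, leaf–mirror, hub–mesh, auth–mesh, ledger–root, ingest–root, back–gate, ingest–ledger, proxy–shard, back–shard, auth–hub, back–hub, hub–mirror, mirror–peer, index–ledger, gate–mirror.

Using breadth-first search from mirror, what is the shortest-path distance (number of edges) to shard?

3

Level 0: mirror
Level 1: gate, hub, ingest, leaf, ledger, mesh, peer, router, worker
Level 2: auth, back, front, index, proxy, root
Level 3: shard
shard first appears at level 3.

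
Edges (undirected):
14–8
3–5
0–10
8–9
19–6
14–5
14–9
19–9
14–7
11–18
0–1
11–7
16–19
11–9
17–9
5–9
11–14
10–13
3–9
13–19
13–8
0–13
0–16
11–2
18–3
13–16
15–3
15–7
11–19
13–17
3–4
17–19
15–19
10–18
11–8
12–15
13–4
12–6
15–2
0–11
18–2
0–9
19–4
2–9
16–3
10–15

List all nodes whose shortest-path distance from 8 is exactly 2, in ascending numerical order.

0, 2, 3, 4, 5, 7, 10, 16, 17, 18, 19

Level 0: 8
Level 1: 9, 11, 13, 14
Level 2: 0, 2, 3, 4, 5, 7, 10, 16, 17, 18, 19
Level 3: 1, 6, 15
Level 4: 12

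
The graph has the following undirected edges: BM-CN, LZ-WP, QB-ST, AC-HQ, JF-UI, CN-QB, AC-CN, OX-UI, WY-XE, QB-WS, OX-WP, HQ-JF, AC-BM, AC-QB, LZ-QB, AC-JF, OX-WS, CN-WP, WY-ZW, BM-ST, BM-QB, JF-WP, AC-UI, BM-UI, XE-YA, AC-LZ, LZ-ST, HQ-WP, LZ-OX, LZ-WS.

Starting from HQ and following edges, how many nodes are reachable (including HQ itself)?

BFS from HQ visits: HQ, WP, JF, AC, OX, LZ, CN, UI, QB, BM, WS, ST
Reachable nodes: 12 of 16 total.

12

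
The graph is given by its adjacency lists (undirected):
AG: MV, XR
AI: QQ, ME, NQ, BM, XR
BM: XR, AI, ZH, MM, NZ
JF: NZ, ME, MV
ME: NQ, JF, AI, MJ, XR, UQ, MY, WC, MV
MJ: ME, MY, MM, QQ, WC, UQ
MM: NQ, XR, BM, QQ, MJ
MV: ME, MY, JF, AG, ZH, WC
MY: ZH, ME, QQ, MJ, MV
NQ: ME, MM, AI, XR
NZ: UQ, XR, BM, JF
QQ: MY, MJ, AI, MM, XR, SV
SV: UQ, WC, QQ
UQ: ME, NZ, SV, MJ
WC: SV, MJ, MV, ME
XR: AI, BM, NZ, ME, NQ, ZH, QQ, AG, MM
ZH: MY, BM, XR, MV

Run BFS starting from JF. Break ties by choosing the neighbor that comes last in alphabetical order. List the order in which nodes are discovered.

JF NZ MV ME XR UQ BM ZH WC MY AG NQ MJ AI QQ MM SV

Visit JF; enqueue NZ, MV, ME → queue [NZ, MV, ME]
Visit NZ; enqueue XR, UQ, BM → queue [MV, ME, XR, UQ, BM]
Visit MV; enqueue ZH, WC, MY, AG → queue [ME, XR, UQ, BM, ZH, WC, MY, AG]
Visit ME; enqueue NQ, MJ, AI → queue [XR, UQ, BM, ZH, WC, MY, AG, NQ, MJ, AI]
Visit XR; enqueue QQ, MM → queue [UQ, BM, ZH, WC, MY, AG, NQ, MJ, AI, QQ, MM]
Visit UQ; enqueue SV → queue [BM, ZH, WC, MY, AG, NQ, MJ, AI, QQ, MM, SV]
Visit BM → queue [ZH, WC, MY, AG, NQ, MJ, AI, QQ, MM, SV]
Visit ZH → queue [WC, MY, AG, NQ, MJ, AI, QQ, MM, SV]
Visit WC → queue [MY, AG, NQ, MJ, AI, QQ, MM, SV]
Visit MY → queue [AG, NQ, MJ, AI, QQ, MM, SV]
Visit AG → queue [NQ, MJ, AI, QQ, MM, SV]
Visit NQ → queue [MJ, AI, QQ, MM, SV]
Visit MJ → queue [AI, QQ, MM, SV]
Visit AI → queue [QQ, MM, SV]
Visit QQ → queue [MM, SV]
Visit MM → queue [SV]
Visit SV → queue []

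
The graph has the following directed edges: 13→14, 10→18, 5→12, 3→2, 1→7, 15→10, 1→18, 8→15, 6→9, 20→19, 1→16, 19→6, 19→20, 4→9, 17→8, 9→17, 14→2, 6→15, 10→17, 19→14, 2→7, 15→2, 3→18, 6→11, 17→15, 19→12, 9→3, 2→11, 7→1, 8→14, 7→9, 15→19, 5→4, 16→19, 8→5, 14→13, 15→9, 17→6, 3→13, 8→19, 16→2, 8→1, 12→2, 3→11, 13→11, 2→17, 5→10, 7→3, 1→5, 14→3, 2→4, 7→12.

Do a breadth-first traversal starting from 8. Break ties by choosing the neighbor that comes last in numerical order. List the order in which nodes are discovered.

Visit 8; enqueue 19, 15, 14, 5, 1 → queue [19, 15, 14, 5, 1]
Visit 19; enqueue 20, 12, 6 → queue [15, 14, 5, 1, 20, 12, 6]
Visit 15; enqueue 10, 9, 2 → queue [14, 5, 1, 20, 12, 6, 10, 9, 2]
Visit 14; enqueue 13, 3 → queue [5, 1, 20, 12, 6, 10, 9, 2, 13, 3]
Visit 5; enqueue 4 → queue [1, 20, 12, 6, 10, 9, 2, 13, 3, 4]
Visit 1; enqueue 18, 16, 7 → queue [20, 12, 6, 10, 9, 2, 13, 3, 4, 18, 16, 7]
Visit 20 → queue [12, 6, 10, 9, 2, 13, 3, 4, 18, 16, 7]
Visit 12 → queue [6, 10, 9, 2, 13, 3, 4, 18, 16, 7]
Visit 6; enqueue 11 → queue [10, 9, 2, 13, 3, 4, 18, 16, 7, 11]
Visit 10; enqueue 17 → queue [9, 2, 13, 3, 4, 18, 16, 7, 11, 17]
Visit 9 → queue [2, 13, 3, 4, 18, 16, 7, 11, 17]
Visit 2 → queue [13, 3, 4, 18, 16, 7, 11, 17]
Visit 13 → queue [3, 4, 18, 16, 7, 11, 17]
Visit 3 → queue [4, 18, 16, 7, 11, 17]
Visit 4 → queue [18, 16, 7, 11, 17]
Visit 18 → queue [16, 7, 11, 17]
Visit 16 → queue [7, 11, 17]
Visit 7 → queue [11, 17]
Visit 11 → queue [17]
Visit 17 → queue []

8, 19, 15, 14, 5, 1, 20, 12, 6, 10, 9, 2, 13, 3, 4, 18, 16, 7, 11, 17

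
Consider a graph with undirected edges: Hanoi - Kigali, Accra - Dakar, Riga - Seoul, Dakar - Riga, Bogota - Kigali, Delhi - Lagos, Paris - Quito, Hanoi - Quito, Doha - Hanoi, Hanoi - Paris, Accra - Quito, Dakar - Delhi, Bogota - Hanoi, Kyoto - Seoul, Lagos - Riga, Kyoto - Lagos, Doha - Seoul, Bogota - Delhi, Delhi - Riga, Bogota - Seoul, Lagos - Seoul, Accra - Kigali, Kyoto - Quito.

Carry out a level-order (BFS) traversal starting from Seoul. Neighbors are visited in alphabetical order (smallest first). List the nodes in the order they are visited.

Seoul, Bogota, Doha, Kyoto, Lagos, Riga, Delhi, Hanoi, Kigali, Quito, Dakar, Paris, Accra

Visit Seoul; enqueue Bogota, Doha, Kyoto, Lagos, Riga → queue [Bogota, Doha, Kyoto, Lagos, Riga]
Visit Bogota; enqueue Delhi, Hanoi, Kigali → queue [Doha, Kyoto, Lagos, Riga, Delhi, Hanoi, Kigali]
Visit Doha → queue [Kyoto, Lagos, Riga, Delhi, Hanoi, Kigali]
Visit Kyoto; enqueue Quito → queue [Lagos, Riga, Delhi, Hanoi, Kigali, Quito]
Visit Lagos → queue [Riga, Delhi, Hanoi, Kigali, Quito]
Visit Riga; enqueue Dakar → queue [Delhi, Hanoi, Kigali, Quito, Dakar]
Visit Delhi → queue [Hanoi, Kigali, Quito, Dakar]
Visit Hanoi; enqueue Paris → queue [Kigali, Quito, Dakar, Paris]
Visit Kigali; enqueue Accra → queue [Quito, Dakar, Paris, Accra]
Visit Quito → queue [Dakar, Paris, Accra]
Visit Dakar → queue [Paris, Accra]
Visit Paris → queue [Accra]
Visit Accra → queue []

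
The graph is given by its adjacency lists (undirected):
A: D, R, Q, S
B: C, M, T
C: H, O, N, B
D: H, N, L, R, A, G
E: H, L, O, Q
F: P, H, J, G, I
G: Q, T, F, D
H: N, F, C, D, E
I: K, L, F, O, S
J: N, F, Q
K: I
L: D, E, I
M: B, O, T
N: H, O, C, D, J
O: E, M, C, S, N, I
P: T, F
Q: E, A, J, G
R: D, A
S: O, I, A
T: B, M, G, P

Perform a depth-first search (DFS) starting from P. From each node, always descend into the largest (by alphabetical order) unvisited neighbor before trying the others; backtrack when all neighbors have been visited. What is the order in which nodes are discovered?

P -> T -> M -> O -> S -> I -> L -> E -> Q -> J -> N -> H -> F -> G -> D -> R -> A -> C -> B -> K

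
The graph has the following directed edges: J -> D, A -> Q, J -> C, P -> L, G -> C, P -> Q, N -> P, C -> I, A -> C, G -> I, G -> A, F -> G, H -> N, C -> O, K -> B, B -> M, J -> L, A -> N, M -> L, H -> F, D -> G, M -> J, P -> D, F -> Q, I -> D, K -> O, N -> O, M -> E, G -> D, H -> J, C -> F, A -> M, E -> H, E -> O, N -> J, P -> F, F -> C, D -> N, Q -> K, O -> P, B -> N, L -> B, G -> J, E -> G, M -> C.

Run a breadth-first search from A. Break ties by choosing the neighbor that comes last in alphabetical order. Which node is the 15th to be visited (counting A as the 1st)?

Visit A; enqueue Q, N, M, C → queue [Q, N, M, C]
Visit Q; enqueue K → queue [N, M, C, K]
Visit N; enqueue P, O, J → queue [M, C, K, P, O, J]
Visit M; enqueue L, E → queue [C, K, P, O, J, L, E]
Visit C; enqueue I, F → queue [K, P, O, J, L, E, I, F]
Visit K; enqueue B → queue [P, O, J, L, E, I, F, B]
Visit P; enqueue D → queue [O, J, L, E, I, F, B, D]
Visit O → queue [J, L, E, I, F, B, D]
Visit J → queue [L, E, I, F, B, D]
Visit L → queue [E, I, F, B, D]
Visit E; enqueue H, G → queue [I, F, B, D, H, G]
Visit I → queue [F, B, D, H, G]
Visit F → queue [B, D, H, G]
Visit B → queue [D, H, G]
Visit D → queue [H, G]
Visit H → queue [G]
Visit G → queue []

Visit order: A, Q, N, M, C, K, P, O, J, L, E, I, F, B, D, H, G

D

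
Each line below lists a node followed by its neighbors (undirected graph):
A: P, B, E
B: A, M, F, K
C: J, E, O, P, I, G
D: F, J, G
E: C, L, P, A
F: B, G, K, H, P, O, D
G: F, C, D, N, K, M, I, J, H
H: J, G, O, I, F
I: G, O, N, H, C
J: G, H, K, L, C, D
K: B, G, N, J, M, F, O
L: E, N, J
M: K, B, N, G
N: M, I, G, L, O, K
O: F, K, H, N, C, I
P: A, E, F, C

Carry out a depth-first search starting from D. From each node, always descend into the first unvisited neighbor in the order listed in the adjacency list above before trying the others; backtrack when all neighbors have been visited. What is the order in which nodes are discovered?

D, F, B, A, P, E, C, J, G, N, M, K, O, H, I, L

Visit D
D → F
F → B
B → A
A → P
P → E
E → C
C → J
J → G
G → N
N → M
M → K
K → O
O → H
H → I
N → L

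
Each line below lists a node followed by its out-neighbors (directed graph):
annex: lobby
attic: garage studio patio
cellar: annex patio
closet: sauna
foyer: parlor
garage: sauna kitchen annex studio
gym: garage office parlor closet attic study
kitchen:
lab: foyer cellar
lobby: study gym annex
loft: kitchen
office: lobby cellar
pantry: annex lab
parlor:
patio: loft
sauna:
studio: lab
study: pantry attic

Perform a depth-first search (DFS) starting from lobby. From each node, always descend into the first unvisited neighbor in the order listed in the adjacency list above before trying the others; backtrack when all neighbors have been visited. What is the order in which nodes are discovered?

lobby → study → pantry → annex → lab → foyer → parlor → cellar → patio → loft → kitchen → attic → garage → sauna → studio → gym → office → closet

Visit lobby
lobby → study
study → pantry
pantry → annex
pantry → lab
lab → foyer
foyer → parlor
lab → cellar
cellar → patio
patio → loft
loft → kitchen
study → attic
attic → garage
garage → sauna
garage → studio
lobby → gym
gym → office
gym → closet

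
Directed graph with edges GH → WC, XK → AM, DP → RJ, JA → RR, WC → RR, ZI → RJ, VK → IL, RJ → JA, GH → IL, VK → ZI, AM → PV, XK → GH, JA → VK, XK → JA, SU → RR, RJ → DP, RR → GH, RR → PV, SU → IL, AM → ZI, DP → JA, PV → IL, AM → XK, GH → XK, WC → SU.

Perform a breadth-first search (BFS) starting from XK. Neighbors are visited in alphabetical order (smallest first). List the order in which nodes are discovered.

XK → AM → GH → JA → PV → ZI → IL → WC → RR → VK → RJ → SU → DP

Visit XK; enqueue AM, GH, JA → queue [AM, GH, JA]
Visit AM; enqueue PV, ZI → queue [GH, JA, PV, ZI]
Visit GH; enqueue IL, WC → queue [JA, PV, ZI, IL, WC]
Visit JA; enqueue RR, VK → queue [PV, ZI, IL, WC, RR, VK]
Visit PV → queue [ZI, IL, WC, RR, VK]
Visit ZI; enqueue RJ → queue [IL, WC, RR, VK, RJ]
Visit IL → queue [WC, RR, VK, RJ]
Visit WC; enqueue SU → queue [RR, VK, RJ, SU]
Visit RR → queue [VK, RJ, SU]
Visit VK → queue [RJ, SU]
Visit RJ; enqueue DP → queue [SU, DP]
Visit SU → queue [DP]
Visit DP → queue []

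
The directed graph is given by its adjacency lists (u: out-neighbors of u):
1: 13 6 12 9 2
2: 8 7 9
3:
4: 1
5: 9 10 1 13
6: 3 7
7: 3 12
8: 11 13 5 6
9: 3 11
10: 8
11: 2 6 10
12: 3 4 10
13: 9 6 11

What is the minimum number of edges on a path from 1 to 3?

2

Level 0: 1
Level 1: 2, 6, 9, 12, 13
Level 2: 3, 4, 7, 8, 10, 11
Level 3: 5
3 first appears at level 2.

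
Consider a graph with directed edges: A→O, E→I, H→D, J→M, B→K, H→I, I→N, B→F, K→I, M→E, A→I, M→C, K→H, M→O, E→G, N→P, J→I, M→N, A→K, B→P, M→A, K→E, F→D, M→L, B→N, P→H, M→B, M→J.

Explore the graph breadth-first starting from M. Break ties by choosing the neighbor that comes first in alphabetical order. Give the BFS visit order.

M → A → B → C → E → J → L → N → O → I → K → F → P → G → H → D

Visit M; enqueue A, B, C, E, J, L, N, O → queue [A, B, C, E, J, L, N, O]
Visit A; enqueue I, K → queue [B, C, E, J, L, N, O, I, K]
Visit B; enqueue F, P → queue [C, E, J, L, N, O, I, K, F, P]
Visit C → queue [E, J, L, N, O, I, K, F, P]
Visit E; enqueue G → queue [J, L, N, O, I, K, F, P, G]
Visit J → queue [L, N, O, I, K, F, P, G]
Visit L → queue [N, O, I, K, F, P, G]
Visit N → queue [O, I, K, F, P, G]
Visit O → queue [I, K, F, P, G]
Visit I → queue [K, F, P, G]
Visit K; enqueue H → queue [F, P, G, H]
Visit F; enqueue D → queue [P, G, H, D]
Visit P → queue [G, H, D]
Visit G → queue [H, D]
Visit H → queue [D]
Visit D → queue []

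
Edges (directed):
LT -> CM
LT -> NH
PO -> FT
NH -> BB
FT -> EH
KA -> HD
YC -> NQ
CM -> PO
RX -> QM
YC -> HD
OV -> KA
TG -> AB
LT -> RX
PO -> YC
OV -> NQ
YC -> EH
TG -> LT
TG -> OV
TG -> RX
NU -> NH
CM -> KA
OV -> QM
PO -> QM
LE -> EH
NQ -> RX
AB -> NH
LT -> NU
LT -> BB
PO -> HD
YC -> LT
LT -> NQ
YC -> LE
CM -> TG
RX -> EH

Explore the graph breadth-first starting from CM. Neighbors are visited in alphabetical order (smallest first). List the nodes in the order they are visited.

CM, KA, PO, TG, HD, FT, QM, YC, AB, LT, OV, RX, EH, LE, NQ, NH, BB, NU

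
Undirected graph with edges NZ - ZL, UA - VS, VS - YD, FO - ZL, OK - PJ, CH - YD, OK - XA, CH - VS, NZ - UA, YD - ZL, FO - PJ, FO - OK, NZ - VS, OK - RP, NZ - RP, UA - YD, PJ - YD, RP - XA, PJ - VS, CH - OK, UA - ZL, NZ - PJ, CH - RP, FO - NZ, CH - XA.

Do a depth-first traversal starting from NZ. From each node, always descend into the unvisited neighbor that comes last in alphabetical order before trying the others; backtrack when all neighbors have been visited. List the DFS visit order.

NZ -> ZL -> YD -> VS -> UA -> PJ -> OK -> XA -> RP -> CH -> FO

Visit NZ
NZ → ZL
ZL → YD
YD → VS
VS → UA
VS → PJ
PJ → OK
OK → XA
XA → RP
RP → CH
OK → FO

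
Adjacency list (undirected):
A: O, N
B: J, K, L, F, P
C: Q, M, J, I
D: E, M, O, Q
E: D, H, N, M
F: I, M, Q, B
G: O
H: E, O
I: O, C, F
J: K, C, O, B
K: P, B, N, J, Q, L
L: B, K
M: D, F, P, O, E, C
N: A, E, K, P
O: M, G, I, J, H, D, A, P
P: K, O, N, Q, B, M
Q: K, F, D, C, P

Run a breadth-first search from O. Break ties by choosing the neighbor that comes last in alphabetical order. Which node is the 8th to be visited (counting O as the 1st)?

D

Visit O; enqueue P, M, J, I, H, G, D, A → queue [P, M, J, I, H, G, D, A]
Visit P; enqueue Q, N, K, B → queue [M, J, I, H, G, D, A, Q, N, K, B]
Visit M; enqueue F, E, C → queue [J, I, H, G, D, A, Q, N, K, B, F, E, C]
Visit J → queue [I, H, G, D, A, Q, N, K, B, F, E, C]
Visit I → queue [H, G, D, A, Q, N, K, B, F, E, C]
Visit H → queue [G, D, A, Q, N, K, B, F, E, C]
Visit G → queue [D, A, Q, N, K, B, F, E, C]
Visit D → queue [A, Q, N, K, B, F, E, C]
Visit A → queue [Q, N, K, B, F, E, C]
Visit Q → queue [N, K, B, F, E, C]
Visit N → queue [K, B, F, E, C]
Visit K; enqueue L → queue [B, F, E, C, L]
Visit B → queue [F, E, C, L]
Visit F → queue [E, C, L]
Visit E → queue [C, L]
Visit C → queue [L]
Visit L → queue []

Visit order: O, P, M, J, I, H, G, D, A, Q, N, K, B, F, E, C, L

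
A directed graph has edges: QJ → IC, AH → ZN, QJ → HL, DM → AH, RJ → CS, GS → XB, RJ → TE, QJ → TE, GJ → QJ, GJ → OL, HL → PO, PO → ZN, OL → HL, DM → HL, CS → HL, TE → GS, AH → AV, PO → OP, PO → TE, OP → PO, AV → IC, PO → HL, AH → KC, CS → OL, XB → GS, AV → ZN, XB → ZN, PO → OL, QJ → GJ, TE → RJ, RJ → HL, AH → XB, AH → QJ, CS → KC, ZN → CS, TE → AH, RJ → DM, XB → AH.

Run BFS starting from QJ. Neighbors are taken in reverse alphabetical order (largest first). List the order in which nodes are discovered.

Visit QJ; enqueue TE, IC, HL, GJ → queue [TE, IC, HL, GJ]
Visit TE; enqueue RJ, GS, AH → queue [IC, HL, GJ, RJ, GS, AH]
Visit IC → queue [HL, GJ, RJ, GS, AH]
Visit HL; enqueue PO → queue [GJ, RJ, GS, AH, PO]
Visit GJ; enqueue OL → queue [RJ, GS, AH, PO, OL]
Visit RJ; enqueue DM, CS → queue [GS, AH, PO, OL, DM, CS]
Visit GS; enqueue XB → queue [AH, PO, OL, DM, CS, XB]
Visit AH; enqueue ZN, KC, AV → queue [PO, OL, DM, CS, XB, ZN, KC, AV]
Visit PO; enqueue OP → queue [OL, DM, CS, XB, ZN, KC, AV, OP]
Visit OL → queue [DM, CS, XB, ZN, KC, AV, OP]
Visit DM → queue [CS, XB, ZN, KC, AV, OP]
Visit CS → queue [XB, ZN, KC, AV, OP]
Visit XB → queue [ZN, KC, AV, OP]
Visit ZN → queue [KC, AV, OP]
Visit KC → queue [AV, OP]
Visit AV → queue [OP]
Visit OP → queue []

QJ, TE, IC, HL, GJ, RJ, GS, AH, PO, OL, DM, CS, XB, ZN, KC, AV, OP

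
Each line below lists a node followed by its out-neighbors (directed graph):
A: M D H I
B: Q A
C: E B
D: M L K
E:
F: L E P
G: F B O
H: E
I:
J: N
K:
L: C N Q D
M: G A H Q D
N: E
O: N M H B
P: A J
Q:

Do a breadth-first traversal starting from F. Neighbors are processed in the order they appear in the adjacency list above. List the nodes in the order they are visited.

F, L, E, P, C, N, Q, D, A, J, B, M, K, H, I, G, O

Visit F; enqueue L, E, P → queue [L, E, P]
Visit L; enqueue C, N, Q, D → queue [E, P, C, N, Q, D]
Visit E → queue [P, C, N, Q, D]
Visit P; enqueue A, J → queue [C, N, Q, D, A, J]
Visit C; enqueue B → queue [N, Q, D, A, J, B]
Visit N → queue [Q, D, A, J, B]
Visit Q → queue [D, A, J, B]
Visit D; enqueue M, K → queue [A, J, B, M, K]
Visit A; enqueue H, I → queue [J, B, M, K, H, I]
Visit J → queue [B, M, K, H, I]
Visit B → queue [M, K, H, I]
Visit M; enqueue G → queue [K, H, I, G]
Visit K → queue [H, I, G]
Visit H → queue [I, G]
Visit I → queue [G]
Visit G; enqueue O → queue [O]
Visit O → queue []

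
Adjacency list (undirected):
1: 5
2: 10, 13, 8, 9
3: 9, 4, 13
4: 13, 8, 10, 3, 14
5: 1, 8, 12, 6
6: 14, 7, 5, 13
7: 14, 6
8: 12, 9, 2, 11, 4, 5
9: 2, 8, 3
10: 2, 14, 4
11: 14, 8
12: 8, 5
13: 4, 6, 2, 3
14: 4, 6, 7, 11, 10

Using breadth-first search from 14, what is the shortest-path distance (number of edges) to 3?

2

Level 0: 14
Level 1: 4, 6, 7, 10, 11
Level 2: 2, 3, 5, 8, 13
Level 3: 1, 9, 12
3 first appears at level 2.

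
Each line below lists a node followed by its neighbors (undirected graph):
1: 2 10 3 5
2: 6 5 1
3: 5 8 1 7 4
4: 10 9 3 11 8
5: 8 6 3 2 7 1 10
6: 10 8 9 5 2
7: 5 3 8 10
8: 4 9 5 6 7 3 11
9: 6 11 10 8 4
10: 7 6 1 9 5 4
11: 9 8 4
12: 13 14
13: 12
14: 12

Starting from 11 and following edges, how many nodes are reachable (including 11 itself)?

BFS from 11 visits: 11, 9, 8, 4, 10, 6, 7, 5, 3, 1, 2
Reachable nodes: 11 of 14 total.

11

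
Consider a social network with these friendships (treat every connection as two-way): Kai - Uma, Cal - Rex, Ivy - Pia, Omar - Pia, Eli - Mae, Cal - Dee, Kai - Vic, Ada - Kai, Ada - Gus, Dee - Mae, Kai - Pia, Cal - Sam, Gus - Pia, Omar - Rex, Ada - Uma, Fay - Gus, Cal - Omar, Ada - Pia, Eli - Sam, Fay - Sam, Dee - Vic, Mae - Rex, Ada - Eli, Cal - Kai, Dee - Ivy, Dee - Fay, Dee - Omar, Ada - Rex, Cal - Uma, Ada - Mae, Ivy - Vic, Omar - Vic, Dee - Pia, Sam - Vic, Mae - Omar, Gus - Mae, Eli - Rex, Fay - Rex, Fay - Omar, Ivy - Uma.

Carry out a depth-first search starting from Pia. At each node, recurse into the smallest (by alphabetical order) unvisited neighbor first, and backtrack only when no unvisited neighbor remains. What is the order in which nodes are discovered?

Pia, Ada, Eli, Mae, Dee, Cal, Kai, Uma, Ivy, Vic, Omar, Fay, Gus, Rex, Sam

Visit Pia
Pia → Ada
Ada → Eli
Eli → Mae
Mae → Dee
Dee → Cal
Cal → Kai
Kai → Uma
Uma → Ivy
Ivy → Vic
Vic → Omar
Omar → Fay
Fay → Gus
Fay → Rex
Fay → Sam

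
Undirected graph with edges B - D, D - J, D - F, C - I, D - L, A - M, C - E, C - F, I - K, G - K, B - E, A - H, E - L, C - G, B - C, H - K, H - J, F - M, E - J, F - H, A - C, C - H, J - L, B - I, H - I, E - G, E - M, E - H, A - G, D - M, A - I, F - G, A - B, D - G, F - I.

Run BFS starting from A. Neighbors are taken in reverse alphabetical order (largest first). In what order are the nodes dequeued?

A, M, I, H, G, C, B, F, E, D, K, J, L

Visit A; enqueue M, I, H, G, C, B → queue [M, I, H, G, C, B]
Visit M; enqueue F, E, D → queue [I, H, G, C, B, F, E, D]
Visit I; enqueue K → queue [H, G, C, B, F, E, D, K]
Visit H; enqueue J → queue [G, C, B, F, E, D, K, J]
Visit G → queue [C, B, F, E, D, K, J]
Visit C → queue [B, F, E, D, K, J]
Visit B → queue [F, E, D, K, J]
Visit F → queue [E, D, K, J]
Visit E; enqueue L → queue [D, K, J, L]
Visit D → queue [K, J, L]
Visit K → queue [J, L]
Visit J → queue [L]
Visit L → queue []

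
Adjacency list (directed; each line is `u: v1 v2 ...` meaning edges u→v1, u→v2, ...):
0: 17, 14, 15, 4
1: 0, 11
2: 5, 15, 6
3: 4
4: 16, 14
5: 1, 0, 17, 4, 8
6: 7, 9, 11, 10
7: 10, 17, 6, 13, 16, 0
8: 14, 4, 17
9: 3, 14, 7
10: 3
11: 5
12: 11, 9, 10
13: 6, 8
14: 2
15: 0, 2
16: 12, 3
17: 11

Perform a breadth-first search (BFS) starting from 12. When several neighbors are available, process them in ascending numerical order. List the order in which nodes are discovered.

Visit 12; enqueue 9, 10, 11 → queue [9, 10, 11]
Visit 9; enqueue 3, 7, 14 → queue [10, 11, 3, 7, 14]
Visit 10 → queue [11, 3, 7, 14]
Visit 11; enqueue 5 → queue [3, 7, 14, 5]
Visit 3; enqueue 4 → queue [7, 14, 5, 4]
Visit 7; enqueue 0, 6, 13, 16, 17 → queue [14, 5, 4, 0, 6, 13, 16, 17]
Visit 14; enqueue 2 → queue [5, 4, 0, 6, 13, 16, 17, 2]
Visit 5; enqueue 1, 8 → queue [4, 0, 6, 13, 16, 17, 2, 1, 8]
Visit 4 → queue [0, 6, 13, 16, 17, 2, 1, 8]
Visit 0; enqueue 15 → queue [6, 13, 16, 17, 2, 1, 8, 15]
Visit 6 → queue [13, 16, 17, 2, 1, 8, 15]
Visit 13 → queue [16, 17, 2, 1, 8, 15]
Visit 16 → queue [17, 2, 1, 8, 15]
Visit 17 → queue [2, 1, 8, 15]
Visit 2 → queue [1, 8, 15]
Visit 1 → queue [8, 15]
Visit 8 → queue [15]
Visit 15 → queue []

12, 9, 10, 11, 3, 7, 14, 5, 4, 0, 6, 13, 16, 17, 2, 1, 8, 15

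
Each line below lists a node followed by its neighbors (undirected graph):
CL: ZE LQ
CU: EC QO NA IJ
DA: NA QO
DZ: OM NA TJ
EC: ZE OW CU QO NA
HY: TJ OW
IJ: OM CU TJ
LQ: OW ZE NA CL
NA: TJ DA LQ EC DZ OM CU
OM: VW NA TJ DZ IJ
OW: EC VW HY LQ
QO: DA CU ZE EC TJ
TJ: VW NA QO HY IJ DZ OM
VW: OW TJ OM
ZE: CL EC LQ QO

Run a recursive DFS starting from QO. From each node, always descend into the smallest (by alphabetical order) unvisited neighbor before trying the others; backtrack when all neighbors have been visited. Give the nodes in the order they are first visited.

QO, CU, EC, NA, DA, DZ, OM, IJ, TJ, HY, OW, LQ, CL, ZE, VW

Visit QO
QO → CU
CU → EC
EC → NA
NA → DA
NA → DZ
DZ → OM
OM → IJ
IJ → TJ
TJ → HY
HY → OW
OW → LQ
LQ → CL
CL → ZE
OW → VW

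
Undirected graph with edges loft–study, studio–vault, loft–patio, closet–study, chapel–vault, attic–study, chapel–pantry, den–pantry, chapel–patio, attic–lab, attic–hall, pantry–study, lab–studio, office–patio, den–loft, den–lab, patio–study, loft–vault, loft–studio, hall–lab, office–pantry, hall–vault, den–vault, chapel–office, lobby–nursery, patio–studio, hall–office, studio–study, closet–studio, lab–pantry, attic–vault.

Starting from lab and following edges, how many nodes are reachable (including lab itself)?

BFS from lab visits: lab, attic, den, hall, pantry, studio, study, vault, loft, office, chapel, closet, patio
Reachable nodes: 13 of 15 total.

13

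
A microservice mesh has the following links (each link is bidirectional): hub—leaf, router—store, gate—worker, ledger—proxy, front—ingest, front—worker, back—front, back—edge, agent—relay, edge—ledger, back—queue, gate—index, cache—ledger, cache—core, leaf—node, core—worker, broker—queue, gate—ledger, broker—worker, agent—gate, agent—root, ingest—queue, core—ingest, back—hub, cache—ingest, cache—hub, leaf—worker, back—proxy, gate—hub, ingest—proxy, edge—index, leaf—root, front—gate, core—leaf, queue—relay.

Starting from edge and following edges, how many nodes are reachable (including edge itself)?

BFS from edge visits: edge, back, index, ledger, front, hub, proxy, queue, gate, cache, ingest, worker, leaf, broker, relay, agent, core, node, root
Reachable nodes: 19 of 21 total.

19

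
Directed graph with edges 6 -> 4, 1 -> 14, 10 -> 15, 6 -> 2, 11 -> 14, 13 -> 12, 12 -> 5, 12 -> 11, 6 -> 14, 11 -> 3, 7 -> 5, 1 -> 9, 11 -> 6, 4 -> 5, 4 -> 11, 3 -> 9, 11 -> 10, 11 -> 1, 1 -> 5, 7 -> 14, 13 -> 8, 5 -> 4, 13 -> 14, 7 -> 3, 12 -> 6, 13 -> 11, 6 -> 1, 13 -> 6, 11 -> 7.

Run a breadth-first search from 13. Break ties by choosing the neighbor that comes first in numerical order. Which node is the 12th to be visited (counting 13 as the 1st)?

10

Visit 13; enqueue 6, 8, 11, 12, 14 → queue [6, 8, 11, 12, 14]
Visit 6; enqueue 1, 2, 4 → queue [8, 11, 12, 14, 1, 2, 4]
Visit 8 → queue [11, 12, 14, 1, 2, 4]
Visit 11; enqueue 3, 7, 10 → queue [12, 14, 1, 2, 4, 3, 7, 10]
Visit 12; enqueue 5 → queue [14, 1, 2, 4, 3, 7, 10, 5]
Visit 14 → queue [1, 2, 4, 3, 7, 10, 5]
Visit 1; enqueue 9 → queue [2, 4, 3, 7, 10, 5, 9]
Visit 2 → queue [4, 3, 7, 10, 5, 9]
Visit 4 → queue [3, 7, 10, 5, 9]
Visit 3 → queue [7, 10, 5, 9]
Visit 7 → queue [10, 5, 9]
Visit 10; enqueue 15 → queue [5, 9, 15]
Visit 5 → queue [9, 15]
Visit 9 → queue [15]
Visit 15 → queue []

Visit order: 13, 6, 8, 11, 12, 14, 1, 2, 4, 3, 7, 10, 5, 9, 15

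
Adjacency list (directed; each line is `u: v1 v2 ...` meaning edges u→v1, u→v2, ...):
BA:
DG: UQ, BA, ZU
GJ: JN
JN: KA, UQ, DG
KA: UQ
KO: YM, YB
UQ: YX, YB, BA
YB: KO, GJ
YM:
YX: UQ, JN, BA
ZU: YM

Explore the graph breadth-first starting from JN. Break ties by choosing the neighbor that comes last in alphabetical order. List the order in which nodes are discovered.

Visit JN; enqueue UQ, KA, DG → queue [UQ, KA, DG]
Visit UQ; enqueue YX, YB, BA → queue [KA, DG, YX, YB, BA]
Visit KA → queue [DG, YX, YB, BA]
Visit DG; enqueue ZU → queue [YX, YB, BA, ZU]
Visit YX → queue [YB, BA, ZU]
Visit YB; enqueue KO, GJ → queue [BA, ZU, KO, GJ]
Visit BA → queue [ZU, KO, GJ]
Visit ZU; enqueue YM → queue [KO, GJ, YM]
Visit KO → queue [GJ, YM]
Visit GJ → queue [YM]
Visit YM → queue []

JN -> UQ -> KA -> DG -> YX -> YB -> BA -> ZU -> KO -> GJ -> YM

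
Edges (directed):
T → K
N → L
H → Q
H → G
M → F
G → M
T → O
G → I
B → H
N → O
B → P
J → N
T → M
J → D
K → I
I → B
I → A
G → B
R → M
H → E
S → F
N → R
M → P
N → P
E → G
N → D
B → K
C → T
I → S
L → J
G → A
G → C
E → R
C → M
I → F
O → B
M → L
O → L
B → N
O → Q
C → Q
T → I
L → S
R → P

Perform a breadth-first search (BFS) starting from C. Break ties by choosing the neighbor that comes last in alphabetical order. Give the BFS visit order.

C, T, Q, M, O, K, I, P, L, F, B, S, A, J, N, H, D, R, G, E

Visit C; enqueue T, Q, M → queue [T, Q, M]
Visit T; enqueue O, K, I → queue [Q, M, O, K, I]
Visit Q → queue [M, O, K, I]
Visit M; enqueue P, L, F → queue [O, K, I, P, L, F]
Visit O; enqueue B → queue [K, I, P, L, F, B]
Visit K → queue [I, P, L, F, B]
Visit I; enqueue S, A → queue [P, L, F, B, S, A]
Visit P → queue [L, F, B, S, A]
Visit L; enqueue J → queue [F, B, S, A, J]
Visit F → queue [B, S, A, J]
Visit B; enqueue N, H → queue [S, A, J, N, H]
Visit S → queue [A, J, N, H]
Visit A → queue [J, N, H]
Visit J; enqueue D → queue [N, H, D]
Visit N; enqueue R → queue [H, D, R]
Visit H; enqueue G, E → queue [D, R, G, E]
Visit D → queue [R, G, E]
Visit R → queue [G, E]
Visit G → queue [E]
Visit E → queue []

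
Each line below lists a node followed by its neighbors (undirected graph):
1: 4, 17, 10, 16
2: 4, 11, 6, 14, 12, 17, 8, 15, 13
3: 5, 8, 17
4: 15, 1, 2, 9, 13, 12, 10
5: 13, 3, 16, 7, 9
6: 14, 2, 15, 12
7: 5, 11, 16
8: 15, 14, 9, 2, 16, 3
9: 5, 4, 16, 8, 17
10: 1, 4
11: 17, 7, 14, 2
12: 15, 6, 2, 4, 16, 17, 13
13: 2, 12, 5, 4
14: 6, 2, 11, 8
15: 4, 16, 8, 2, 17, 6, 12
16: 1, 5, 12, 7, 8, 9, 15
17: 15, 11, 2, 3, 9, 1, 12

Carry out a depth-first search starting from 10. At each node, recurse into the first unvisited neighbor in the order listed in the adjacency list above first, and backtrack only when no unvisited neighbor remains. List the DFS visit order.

Visit 10
10 → 1
1 → 4
4 → 15
15 → 16
16 → 5
5 → 13
13 → 2
2 → 11
11 → 17
17 → 3
3 → 8
8 → 14
14 → 6
6 → 12
8 → 9
11 → 7

10 -> 1 -> 4 -> 15 -> 16 -> 5 -> 13 -> 2 -> 11 -> 17 -> 3 -> 8 -> 14 -> 6 -> 12 -> 9 -> 7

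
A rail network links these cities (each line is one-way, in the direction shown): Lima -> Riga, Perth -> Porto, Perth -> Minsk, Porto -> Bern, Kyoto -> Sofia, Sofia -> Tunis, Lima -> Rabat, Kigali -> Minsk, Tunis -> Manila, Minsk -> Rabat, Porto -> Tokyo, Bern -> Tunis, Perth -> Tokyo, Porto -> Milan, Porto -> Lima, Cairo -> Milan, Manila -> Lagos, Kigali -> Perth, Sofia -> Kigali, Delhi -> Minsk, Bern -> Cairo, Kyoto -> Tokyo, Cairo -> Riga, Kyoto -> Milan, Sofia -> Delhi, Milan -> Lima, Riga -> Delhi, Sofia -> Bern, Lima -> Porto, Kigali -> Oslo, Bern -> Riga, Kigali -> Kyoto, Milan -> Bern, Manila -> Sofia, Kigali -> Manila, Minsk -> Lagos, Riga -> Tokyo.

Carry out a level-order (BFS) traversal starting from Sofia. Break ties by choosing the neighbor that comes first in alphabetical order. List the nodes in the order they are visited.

Sofia Bern Delhi Kigali Tunis Cairo Riga Minsk Kyoto Manila Oslo Perth Milan Tokyo Lagos Rabat Porto Lima

Visit Sofia; enqueue Bern, Delhi, Kigali, Tunis → queue [Bern, Delhi, Kigali, Tunis]
Visit Bern; enqueue Cairo, Riga → queue [Delhi, Kigali, Tunis, Cairo, Riga]
Visit Delhi; enqueue Minsk → queue [Kigali, Tunis, Cairo, Riga, Minsk]
Visit Kigali; enqueue Kyoto, Manila, Oslo, Perth → queue [Tunis, Cairo, Riga, Minsk, Kyoto, Manila, Oslo, Perth]
Visit Tunis → queue [Cairo, Riga, Minsk, Kyoto, Manila, Oslo, Perth]
Visit Cairo; enqueue Milan → queue [Riga, Minsk, Kyoto, Manila, Oslo, Perth, Milan]
Visit Riga; enqueue Tokyo → queue [Minsk, Kyoto, Manila, Oslo, Perth, Milan, Tokyo]
Visit Minsk; enqueue Lagos, Rabat → queue [Kyoto, Manila, Oslo, Perth, Milan, Tokyo, Lagos, Rabat]
Visit Kyoto → queue [Manila, Oslo, Perth, Milan, Tokyo, Lagos, Rabat]
Visit Manila → queue [Oslo, Perth, Milan, Tokyo, Lagos, Rabat]
Visit Oslo → queue [Perth, Milan, Tokyo, Lagos, Rabat]
Visit Perth; enqueue Porto → queue [Milan, Tokyo, Lagos, Rabat, Porto]
Visit Milan; enqueue Lima → queue [Tokyo, Lagos, Rabat, Porto, Lima]
Visit Tokyo → queue [Lagos, Rabat, Porto, Lima]
Visit Lagos → queue [Rabat, Porto, Lima]
Visit Rabat → queue [Porto, Lima]
Visit Porto → queue [Lima]
Visit Lima → queue []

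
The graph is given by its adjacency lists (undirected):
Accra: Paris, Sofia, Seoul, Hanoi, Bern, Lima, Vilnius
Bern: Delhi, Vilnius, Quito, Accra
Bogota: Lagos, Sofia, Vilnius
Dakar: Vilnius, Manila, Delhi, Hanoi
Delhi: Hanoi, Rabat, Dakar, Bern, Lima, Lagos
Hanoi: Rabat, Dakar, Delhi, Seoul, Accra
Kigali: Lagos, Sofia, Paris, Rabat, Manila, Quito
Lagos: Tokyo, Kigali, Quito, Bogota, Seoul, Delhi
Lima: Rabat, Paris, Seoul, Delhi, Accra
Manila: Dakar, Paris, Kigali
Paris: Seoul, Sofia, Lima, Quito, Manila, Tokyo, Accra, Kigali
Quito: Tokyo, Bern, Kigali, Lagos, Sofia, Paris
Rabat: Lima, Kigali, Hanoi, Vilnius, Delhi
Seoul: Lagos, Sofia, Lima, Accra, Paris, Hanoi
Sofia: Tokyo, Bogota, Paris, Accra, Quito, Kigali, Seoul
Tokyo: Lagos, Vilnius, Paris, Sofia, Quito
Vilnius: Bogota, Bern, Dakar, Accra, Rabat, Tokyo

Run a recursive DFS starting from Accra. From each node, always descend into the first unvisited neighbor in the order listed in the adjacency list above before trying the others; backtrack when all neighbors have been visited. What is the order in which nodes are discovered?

Visit Accra
Accra → Paris
Paris → Seoul
Seoul → Lagos
Lagos → Tokyo
Tokyo → Vilnius
Vilnius → Bogota
Bogota → Sofia
Sofia → Quito
Quito → Bern
Bern → Delhi
Delhi → Hanoi
Hanoi → Rabat
Rabat → Lima
Rabat → Kigali
Kigali → Manila
Manila → Dakar

Accra, Paris, Seoul, Lagos, Tokyo, Vilnius, Bogota, Sofia, Quito, Bern, Delhi, Hanoi, Rabat, Lima, Kigali, Manila, Dakar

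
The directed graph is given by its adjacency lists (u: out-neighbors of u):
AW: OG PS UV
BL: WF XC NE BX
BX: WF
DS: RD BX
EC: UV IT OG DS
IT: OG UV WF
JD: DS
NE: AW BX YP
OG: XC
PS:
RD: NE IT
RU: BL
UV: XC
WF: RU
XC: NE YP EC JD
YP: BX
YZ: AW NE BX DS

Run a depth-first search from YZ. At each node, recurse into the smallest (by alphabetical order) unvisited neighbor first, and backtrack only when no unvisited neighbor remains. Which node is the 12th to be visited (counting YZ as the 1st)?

Visit YZ
YZ → AW
AW → OG
OG → XC
XC → EC
EC → DS
DS → BX
BX → WF
WF → RU
RU → BL
BL → NE
NE → YP
DS → RD
RD → IT
IT → UV
XC → JD
AW → PS

Visit order: YZ, AW, OG, XC, EC, DS, BX, WF, RU, BL, NE, YP, RD, IT, UV, JD, PS

YP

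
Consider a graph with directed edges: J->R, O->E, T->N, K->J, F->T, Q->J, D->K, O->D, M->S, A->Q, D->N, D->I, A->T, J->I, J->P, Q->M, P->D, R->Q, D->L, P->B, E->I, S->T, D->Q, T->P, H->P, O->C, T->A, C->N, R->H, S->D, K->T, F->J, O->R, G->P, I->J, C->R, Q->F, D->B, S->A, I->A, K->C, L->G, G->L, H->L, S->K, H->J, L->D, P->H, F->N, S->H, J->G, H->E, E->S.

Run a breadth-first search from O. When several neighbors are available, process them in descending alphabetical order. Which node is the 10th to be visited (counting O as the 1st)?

Visit O; enqueue R, E, D, C → queue [R, E, D, C]
Visit R; enqueue Q, H → queue [E, D, C, Q, H]
Visit E; enqueue S, I → queue [D, C, Q, H, S, I]
Visit D; enqueue N, L, K, B → queue [C, Q, H, S, I, N, L, K, B]
Visit C → queue [Q, H, S, I, N, L, K, B]
Visit Q; enqueue M, J, F → queue [H, S, I, N, L, K, B, M, J, F]
Visit H; enqueue P → queue [S, I, N, L, K, B, M, J, F, P]
Visit S; enqueue T, A → queue [I, N, L, K, B, M, J, F, P, T, A]
Visit I → queue [N, L, K, B, M, J, F, P, T, A]
Visit N → queue [L, K, B, M, J, F, P, T, A]
Visit L; enqueue G → queue [K, B, M, J, F, P, T, A, G]
Visit K → queue [B, M, J, F, P, T, A, G]
Visit B → queue [M, J, F, P, T, A, G]
Visit M → queue [J, F, P, T, A, G]
Visit J → queue [F, P, T, A, G]
Visit F → queue [P, T, A, G]
Visit P → queue [T, A, G]
Visit T → queue [A, G]
Visit A → queue [G]
Visit G → queue []

Visit order: O, R, E, D, C, Q, H, S, I, N, L, K, B, M, J, F, P, T, A, G

N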